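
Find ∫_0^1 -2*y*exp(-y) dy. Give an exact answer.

Integrate by parts once (u = y, dv = -2*exp(-y) dy).
An antiderivative is F(y) = (2*y + 2)*exp(-y).
Then F(1) - F(0) = (4*exp(-1)) - (2) = -2 + 4*exp(-1).

-2 + 4*exp(-1)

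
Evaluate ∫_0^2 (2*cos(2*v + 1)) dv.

sin(5) - sin(1)

Let u = 2*v + 1, so du = 2 dv. When v = 0, u = 1; when v = 2, u = 5.
The integral becomes ∫ cos(u) du from 1 to 5, with antiderivative sin(u).
Back in v: F(v) = sin(2*v + 1).
Then F(2) - F(0) = (sin(5)) - (sin(1)) = sin(5) - sin(1).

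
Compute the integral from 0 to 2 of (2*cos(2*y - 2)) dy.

2*sin(2)

Let u = 2*y - 2, so du = 2 dy. When y = 0, u = -2; when y = 2, u = 2.
The integral becomes ∫ cos(u) du from -2 to 2, with antiderivative sin(u).
Back in y: F(y) = sin(2*y - 2).
Then F(2) - F(0) = (sin(2)) - (-sin(2)) = 2*sin(2).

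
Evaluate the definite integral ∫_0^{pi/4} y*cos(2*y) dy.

Integrate by parts once (u = y, dv = cos(2*y) dy).
An antiderivative is F(y) = y*sin(2*y)/2 + cos(2*y)/4.
Then F(pi/4) - F(0) = (pi/8) - (1/4) = -1/4 + pi/8.

-1/4 + pi/8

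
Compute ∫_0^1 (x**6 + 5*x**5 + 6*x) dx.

167/42

By the power rule, an antiderivative is F(x) = x**7/7 + 5*x**6/6 + 3*x**2.
Then F(1) - F(0) = (167/42) - (0) = 167/42.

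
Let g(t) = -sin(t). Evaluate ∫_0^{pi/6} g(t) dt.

-1 + sqrt(3)/2

An antiderivative is F(t) = cos(t).
Then F(pi/6) - F(0) = (sqrt(3)/2) - (1) = -1 + sqrt(3)/2.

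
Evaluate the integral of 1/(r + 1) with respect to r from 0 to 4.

An antiderivative is F(r) = log(r + 1).
Then F(4) - F(0) = (log(5)) - (0) = log(5).

log(5)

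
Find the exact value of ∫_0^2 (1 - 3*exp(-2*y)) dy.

(3 + exp(4))*exp(-4)/2

An antiderivative is F(y) = y + 3*exp(-2*y)/2.
Then F(2) - F(0) = (3*exp(-4)/2 + 2) - (3/2) = (3 + exp(4))*exp(-4)/2.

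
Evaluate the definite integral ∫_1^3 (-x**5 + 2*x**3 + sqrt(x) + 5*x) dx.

-62 + 2*sqrt(3)

By the power rule, an antiderivative is F(x) = -x**6/6 + x**4/2 + 2*x**(3/2)/3 + 5*x**2/2.
Then F(3) - F(1) = (-117/2 + 2*sqrt(3)) - (7/2) = -62 + 2*sqrt(3).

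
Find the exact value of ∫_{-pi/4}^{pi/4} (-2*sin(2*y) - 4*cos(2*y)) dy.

-4

An antiderivative is F(y) = -2*sin(2*y) + cos(2*y).
Then F(pi/4) - F(-pi/4) = (-2) - (2) = -4.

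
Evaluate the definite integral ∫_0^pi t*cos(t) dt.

Integrate by parts once (u = t, dv = cos(t) dt).
An antiderivative is F(t) = t*sin(t) + cos(t).
Then F(pi) - F(0) = (-1) - (1) = -2.

-2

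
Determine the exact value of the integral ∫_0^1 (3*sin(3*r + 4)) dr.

-cos(7) + cos(4)

Let u = 3*r + 4, so du = 3 dr. When r = 0, u = 4; when r = 1, u = 7.
The integral becomes ∫ sin(u) du from 4 to 7, with antiderivative -cos(u).
Back in r: F(r) = -cos(3*r + 4).
Then F(1) - F(0) = (-cos(7)) - (-cos(4)) = -cos(7) + cos(4).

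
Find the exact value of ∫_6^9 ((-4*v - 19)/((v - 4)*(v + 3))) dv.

-5*log(5) - log(3) + 7*log(2)

Factor the denominator: v**2 - v - 12 = (v + 3)(v - 4).
Partial fractions: (-4*v - 19)/((v - 4)*(v + 3)) = 1/(v + 3) - 5/(v - 4).
An antiderivative is F(v) = -5*log(v - 4) + log(v + 3).
Then F(9) - F(6) = (-5*log(5) + log(3) + 2*log(2)) - (log(9/32)) = -5*log(5) - log(3) + 7*log(2).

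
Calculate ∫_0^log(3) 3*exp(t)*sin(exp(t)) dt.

Let u = exp(t), so du = exp(t) dt. When t = 0, u = 1; when t = log(3), u = 3.
The integral becomes 3·∫ sin(u) du from 1 to 3, with antiderivative -3*cos(u).
Back in t: F(t) = -3*cos(exp(t)).
Then F(log(3)) - F(0) = (-3*cos(3)) - (-3*cos(1)) = 3*cos(1) - 3*cos(3).

3*cos(1) - 3*cos(3)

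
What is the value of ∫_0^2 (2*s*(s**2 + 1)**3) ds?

156

Let u = s**2 + 1, so du = 2*s ds. When s = 0, u = 1; when s = 2, u = 5.
The integral becomes ∫ u**3 du from 1 to 5, with antiderivative u**4/4.
Back in s: F(s) = (s**2 + 1)**4/4.
Then F(2) - F(0) = (625/4) - (1/4) = 156.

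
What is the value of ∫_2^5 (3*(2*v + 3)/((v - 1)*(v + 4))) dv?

Factor the denominator: v**2 + 3*v - 4 = (v + 4)(v - 1).
Partial fractions: 3*(2*v + 3)/((v - 1)*(v + 4)) = 3/(v + 4) + 3/(v - 1).
An antiderivative is F(v) = 3*log(v - 1) + 3*log(v + 4).
Then F(5) - F(2) = (6*log(2) + 6*log(3)) - (3*log(2) + 3*log(3)) = 3*log(2) + 3*log(3).

3*log(2) + 3*log(3)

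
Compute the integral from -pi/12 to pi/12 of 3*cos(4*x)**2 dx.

Use the identity cos^2(4*x) = (1 + cos(8*x))/2.
An antiderivative is F(x) = 3*x/2 + 3*sin(8*x)/16.
Then F(pi/12) - F(-pi/12) = (3*sqrt(3)/32 + pi/8) - (-pi/8 - 3*sqrt(3)/32) = 3*sqrt(3)/16 + pi/4.

3*sqrt(3)/16 + pi/4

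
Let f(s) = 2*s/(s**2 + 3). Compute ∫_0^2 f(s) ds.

Let u = s**2 + 3, so du = 2*s ds. When s = 0, u = 3; when s = 2, u = 7.
The integral becomes ∫ 1/u du from 3 to 7, with antiderivative log(u).
Back in s: F(s) = log(s**2 + 3).
Then F(2) - F(0) = (log(7)) - (log(3)) = log(7/3).

log(7/3)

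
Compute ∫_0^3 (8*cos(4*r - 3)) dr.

2*sin(3) + 2*sin(9)

Let u = 4*r - 3, so du = 4 dr. When r = 0, u = -3; when r = 3, u = 9.
The integral becomes 2·∫ cos(u) du from -3 to 9, with antiderivative 2*sin(u).
Back in r: F(r) = 2*sin(4*r - 3).
Then F(3) - F(0) = (2*sin(9)) - (-2*sin(3)) = 2*sin(3) + 2*sin(9).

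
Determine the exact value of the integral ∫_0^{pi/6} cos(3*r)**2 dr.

Use the identity cos^2(3*r) = (1 + cos(6*r))/2.
An antiderivative is F(r) = r/2 + sin(6*r)/12.
Then F(pi/6) - F(0) = (pi/12) - (0) = pi/12.

pi/12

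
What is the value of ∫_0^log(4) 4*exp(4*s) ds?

Let u = exp(s), so du = exp(s) ds. When s = 0, u = 1; when s = log(4), u = 4.
The integral becomes 4·∫ u**3 du from 1 to 4, with antiderivative u**4.
Back in s: F(s) = exp(4*s).
Then F(log(4)) - F(0) = (256) - (1) = 255.

255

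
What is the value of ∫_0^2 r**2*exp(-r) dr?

2 - 10*exp(-2)

Integrate by parts twice (u = r^2, dv = exp(-r) dr).
An antiderivative is F(r) = (-r**2 - 2*r - 2)*exp(-r).
Then F(2) - F(0) = (-10*exp(-2)) - (-2) = 2 - 10*exp(-2).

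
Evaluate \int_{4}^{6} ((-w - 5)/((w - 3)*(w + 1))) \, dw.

Factor the denominator: w**2 - 2*w - 3 = (w + 1)(w - 3).
Partial fractions: (-w - 5)/((w - 3)*(w + 1)) = 1/(w + 1) - 2/(w - 3).
An antiderivative is F(w) = -2*log(w - 3) + log(w + 1).
Then F(6) - F(4) = (log(7/9)) - (log(5)) = log(7/45).

log(7/45)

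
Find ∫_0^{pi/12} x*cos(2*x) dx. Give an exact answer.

-1/4 + pi/48 + sqrt(3)/8

Integrate by parts once (u = x, dv = cos(2*x) dx).
An antiderivative is F(x) = x*sin(2*x)/2 + cos(2*x)/4.
Then F(pi/12) - F(0) = (pi/48 + sqrt(3)/8) - (1/4) = -1/4 + pi/48 + sqrt(3)/8.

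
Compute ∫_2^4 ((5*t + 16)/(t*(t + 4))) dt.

Factor the denominator: t**2 + 4*t = (t + 4)t.
Partial fractions: (5*t + 16)/(t*(t + 4)) = 1/(t + 4) + 4/t.
An antiderivative is F(t) = 4*log(t) + log(t + 4).
Then F(4) - F(2) = (11*log(2)) - (log(96)) = log(64/3).

log(64/3)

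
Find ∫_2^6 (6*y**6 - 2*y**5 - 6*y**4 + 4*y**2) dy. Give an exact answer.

By the power rule, an antiderivative is F(y) = 6*y**7/7 - y**6/3 - 6*y**5/5 + 4*y**3/3.
Then F(6) - F(2) = (7537248/35) - (6368/105) = 22605376/105.

22605376/105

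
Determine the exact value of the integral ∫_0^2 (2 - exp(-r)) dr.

An antiderivative is F(r) = 2*r + exp(-r).
Then F(2) - F(0) = (exp(-2) + 4) - (1) = exp(-2) + 3.

exp(-2) + 3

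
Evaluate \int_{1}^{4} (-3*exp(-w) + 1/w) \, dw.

(-3*exp(3) + 3 + log(4**exp(4)))*exp(-4)

An antiderivative is F(w) = log(w) + 3*exp(-w).
Then F(4) - F(1) = ((3 + log(4**exp(4)))*exp(-4)) - (3*exp(-1)) = (-3*exp(3) + 3 + log(4**exp(4)))*exp(-4).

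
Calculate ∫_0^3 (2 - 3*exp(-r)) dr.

An antiderivative is F(r) = 2*r + 3*exp(-r).
Then F(3) - F(0) = (3*exp(-3) + 6) - (3) = 3*exp(-3) + 3.

3*exp(-3) + 3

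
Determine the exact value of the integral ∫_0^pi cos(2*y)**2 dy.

Use the identity cos^2(2*y) = (1 + cos(4*y))/2.
An antiderivative is F(y) = y/2 + sin(4*y)/8.
Then F(pi) - F(0) = (pi/2) - (0) = pi/2.

pi/2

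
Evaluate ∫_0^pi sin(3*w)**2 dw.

pi/2

Use the identity sin^2(3*w) = (1 - cos(6*w))/2.
An antiderivative is F(w) = w/2 - sin(6*w)/12.
Then F(pi) - F(0) = (pi/2) - (0) = pi/2.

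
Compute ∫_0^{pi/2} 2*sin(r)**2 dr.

Use the identity sin^2(r) = (1 - cos(2*r))/2.
An antiderivative is F(r) = r - sin(2*r)/2.
Then F(pi/2) - F(0) = (pi/2) - (0) = pi/2.

pi/2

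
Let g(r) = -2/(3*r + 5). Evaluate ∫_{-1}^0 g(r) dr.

An antiderivative is F(r) = -2*log(3*r + 5)/3.
Then F(0) - F(-1) = (-2*log(5)/3) - (-2*log(2)/3) = -2*log(5)/3 + 2*log(2)/3.

-2*log(5)/3 + 2*log(2)/3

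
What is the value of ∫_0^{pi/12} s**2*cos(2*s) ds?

-1/8 + pi**2/576 + sqrt(3)*pi/48

Integrate by parts twice (u = s^2, dv = cos(2*s) ds).
An antiderivative is F(s) = s**2*sin(2*s)/2 + s*cos(2*s)/2 - sin(2*s)/4.
Then F(pi/12) - F(0) = (-1/8 + pi**2/576 + sqrt(3)*pi/48) - (0) = -1/8 + pi**2/576 + sqrt(3)*pi/48.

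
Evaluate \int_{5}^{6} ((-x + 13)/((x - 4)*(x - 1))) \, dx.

Factor the denominator: x**2 - 5*x + 4 = (x - 1)(x - 4).
Partial fractions: (-x + 13)/((x - 4)*(x - 1)) = -4/(x - 1) + 3/(x - 4).
An antiderivative is F(x) = 3*log(x - 4) - 4*log(x - 1).
Then F(6) - F(5) = (-4*log(5) + 3*log(2)) - (-8*log(2)) = -4*log(5) + 11*log(2).

-4*log(5) + 11*log(2)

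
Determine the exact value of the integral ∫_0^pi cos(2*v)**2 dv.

Use the identity cos^2(2*v) = (1 + cos(4*v))/2.
An antiderivative is F(v) = v/2 + sin(4*v)/8.
Then F(pi) - F(0) = (pi/2) - (0) = pi/2.

pi/2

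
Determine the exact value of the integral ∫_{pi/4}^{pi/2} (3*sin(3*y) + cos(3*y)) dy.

-2*sqrt(2)/3 - 1/3

An antiderivative is F(y) = sin(3*y)/3 - cos(3*y).
Then F(pi/2) - F(pi/4) = (-1/3) - (2*sqrt(2)/3) = -2*sqrt(2)/3 - 1/3.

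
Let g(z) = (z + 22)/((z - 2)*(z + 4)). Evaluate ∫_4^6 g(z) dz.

Factor the denominator: z**2 + 2*z - 8 = (z + 4)(z - 2).
Partial fractions: (z + 22)/((z - 2)*(z + 4)) = -3/(z + 4) + 4/(z - 2).
An antiderivative is F(z) = 4*log(z - 2) - 3*log(z + 4).
Then F(6) - F(4) = (-3*log(5) + 5*log(2)) - (-log(32)) = -3*log(5) + 10*log(2).

-3*log(5) + 10*log(2)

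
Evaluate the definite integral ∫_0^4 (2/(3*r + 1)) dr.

2*log(13)/3

An antiderivative is F(r) = 2*log(3*r + 1)/3.
Then F(4) - F(0) = (2*log(13)/3) - (0) = 2*log(13)/3.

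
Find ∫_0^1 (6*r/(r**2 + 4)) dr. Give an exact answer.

Let u = r**2 + 4, so du = 2*r dr. When r = 0, u = 4; when r = 1, u = 5.
The integral becomes 3·∫ 1/u du from 4 to 5, with antiderivative 3*log(u).
Back in r: F(r) = 3*log(r**2 + 4).
Then F(1) - F(0) = (3*log(5)) - (log(64)) = -6*log(2) + 3*log(5).

-6*log(2) + 3*log(5)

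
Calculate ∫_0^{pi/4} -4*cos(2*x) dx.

An antiderivative is F(x) = -2*sin(2*x).
Then F(pi/4) - F(0) = (-2) - (0) = -2.

-2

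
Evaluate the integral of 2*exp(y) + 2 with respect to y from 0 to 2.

An antiderivative is F(y) = 2*y + 2*exp(y).
Then F(2) - F(0) = (4 + 2*exp(2)) - (2) = 2 + 2*exp(2).

2 + 2*exp(2)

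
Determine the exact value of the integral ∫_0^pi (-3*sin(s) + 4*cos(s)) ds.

An antiderivative is F(s) = 4*sin(s) + 3*cos(s).
Then F(pi) - F(0) = (-3) - (3) = -6.

-6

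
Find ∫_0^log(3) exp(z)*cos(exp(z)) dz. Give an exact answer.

Let u = exp(z), so du = exp(z) dz. When z = 0, u = 1; when z = log(3), u = 3.
The integral becomes ∫ cos(u) du from 1 to 3, with antiderivative sin(u).
Back in z: F(z) = sin(exp(z)).
Then F(log(3)) - F(0) = (sin(3)) - (sin(1)) = -sin(1) + sin(3).

-sin(1) + sin(3)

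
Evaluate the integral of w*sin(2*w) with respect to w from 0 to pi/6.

-pi/24 + sqrt(3)/8

Integrate by parts once (u = w, dv = sin(2*w) dw).
An antiderivative is F(w) = -w*cos(2*w)/2 + sin(2*w)/4.
Then F(pi/6) - F(0) = (-pi/24 + sqrt(3)/8) - (0) = -pi/24 + sqrt(3)/8.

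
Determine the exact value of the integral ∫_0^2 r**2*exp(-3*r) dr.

Integrate by parts twice (u = r^2, dv = exp(-3*r) dr).
An antiderivative is F(r) = (-9*r**2 - 6*r - 2)*exp(-3*r)/27.
Then F(2) - F(0) = (-50*exp(-6)/27) - (-2/27) = 2/27 - 50*exp(-6)/27.

2/27 - 50*exp(-6)/27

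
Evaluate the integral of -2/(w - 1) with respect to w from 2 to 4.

An antiderivative is F(w) = -2*log(w - 1).
Then F(4) - F(2) = (-log(9)) - (0) = -log(9).

-log(9)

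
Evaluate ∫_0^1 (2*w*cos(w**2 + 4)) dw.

sin(5) - sin(4)

Let u = w**2 + 4, so du = 2*w dw. When w = 0, u = 4; when w = 1, u = 5.
The integral becomes ∫ cos(u) du from 4 to 5, with antiderivative sin(u).
Back in w: F(w) = sin(w**2 + 4).
Then F(1) - F(0) = (sin(5)) - (sin(4)) = sin(5) - sin(4).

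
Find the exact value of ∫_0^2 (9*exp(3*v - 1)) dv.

-(3 - 3*exp(6))*exp(-1)

Let u = 3*v - 1, so du = 3 dv. When v = 0, u = -1; when v = 2, u = 5.
The integral becomes 3·∫ exp(u) du from -1 to 5, with antiderivative 3*exp(u).
Back in v: F(v) = 3*exp(3*v - 1).
Then F(2) - F(0) = (3*exp(5)) - (3*exp(-1)) = -(3 - 3*exp(6))*exp(-1).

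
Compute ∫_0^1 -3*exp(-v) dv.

-3 + 3*exp(-1)

An antiderivative is F(v) = 3*exp(-v).
Then F(1) - F(0) = (3*exp(-1)) - (3) = -3 + 3*exp(-1).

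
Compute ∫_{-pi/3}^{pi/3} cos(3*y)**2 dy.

pi/3

Use the identity cos^2(3*y) = (1 + cos(6*y))/2.
An antiderivative is F(y) = y/2 + sin(6*y)/12.
Then F(pi/3) - F(-pi/3) = (pi/6) - (-pi/6) = pi/3.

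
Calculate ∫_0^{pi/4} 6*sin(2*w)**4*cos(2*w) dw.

3/5

Let u = sin(2*w), so du = 2*cos(2*w) dw. When w = 0, u = 0; when w = pi/4, u = 1.
The integral becomes 3·∫ u**4 du from 0 to 1, with antiderivative 3*u**5/5.
Back in w: F(w) = 3*sin(2*w)**5/5.
Then F(pi/4) - F(0) = (3/5) - (0) = 3/5.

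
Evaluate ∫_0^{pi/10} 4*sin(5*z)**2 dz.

pi/5

Use the identity sin^2(5*z) = (1 - cos(10*z))/2.
An antiderivative is F(z) = 2*z - sin(10*z)/5.
Then F(pi/10) - F(0) = (pi/5) - (0) = pi/5.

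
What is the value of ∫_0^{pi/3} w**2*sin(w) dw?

-1 - pi**2/18 + sqrt(3)*pi/3

Integrate by parts twice (u = w^2, dv = sin(w) dw).
An antiderivative is F(w) = -w**2*cos(w) + 2*w*sin(w) + 2*cos(w).
Then F(pi/3) - F(0) = (-pi**2/18 + 1 + sqrt(3)*pi/3) - (2) = -1 - pi**2/18 + sqrt(3)*pi/3.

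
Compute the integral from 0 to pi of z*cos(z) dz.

Integrate by parts once (u = z, dv = cos(z) dz).
An antiderivative is F(z) = z*sin(z) + cos(z).
Then F(pi) - F(0) = (-1) - (1) = -2.

-2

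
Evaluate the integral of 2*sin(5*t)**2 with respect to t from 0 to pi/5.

Use the identity sin^2(5*t) = (1 - cos(10*t))/2.
An antiderivative is F(t) = t - sin(10*t)/10.
Then F(pi/5) - F(0) = (pi/5) - (0) = pi/5.

pi/5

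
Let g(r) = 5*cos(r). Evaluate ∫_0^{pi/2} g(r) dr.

5

An antiderivative is F(r) = 5*sin(r).
Then F(pi/2) - F(0) = (5) - (0) = 5.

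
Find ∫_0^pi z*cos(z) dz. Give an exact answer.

Integrate by parts once (u = z, dv = cos(z) dz).
An antiderivative is F(z) = z*sin(z) + cos(z).
Then F(pi) - F(0) = (-1) - (1) = -2.

-2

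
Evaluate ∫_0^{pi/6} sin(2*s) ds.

An antiderivative is F(s) = -cos(2*s)/2.
Then F(pi/6) - F(0) = (-1/4) - (-1/2) = 1/4.

1/4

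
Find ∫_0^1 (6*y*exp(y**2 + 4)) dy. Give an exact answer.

Let u = y**2 + 4, so du = 2*y dy. When y = 0, u = 4; when y = 1, u = 5.
The integral becomes 3·∫ exp(u) du from 4 to 5, with antiderivative 3*exp(u).
Back in y: F(y) = 3*exp(y**2 + 4).
Then F(1) - F(0) = (3*exp(5)) - (3*exp(4)) = -3*(1 - exp(1))*exp(4).

-3*(1 - exp(1))*exp(4)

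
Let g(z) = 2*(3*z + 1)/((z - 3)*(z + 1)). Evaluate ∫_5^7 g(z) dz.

-log(3) + 7*log(2)

Factor the denominator: z**2 - 2*z - 3 = (z + 1)(z - 3).
Partial fractions: 2*(3*z + 1)/((z - 3)*(z + 1)) = 1/(z + 1) + 5/(z - 3).
An antiderivative is F(z) = 5*log(z - 3) + log(z + 1).
Then F(7) - F(5) = (13*log(2)) - (log(3) + 6*log(2)) = -log(3) + 7*log(2).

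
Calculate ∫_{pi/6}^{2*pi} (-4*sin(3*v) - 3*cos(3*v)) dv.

An antiderivative is F(v) = -sin(3*v) + 4*cos(3*v)/3.
Then F(2*pi) - F(pi/6) = (4/3) - (-1) = 7/3.

7/3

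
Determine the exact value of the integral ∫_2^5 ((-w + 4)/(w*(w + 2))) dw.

-3*log(7) + 4*log(2) + 2*log(5)

Factor the denominator: w**2 + 2*w = (w + 2)w.
Partial fractions: (-w + 4)/(w*(w + 2)) = -3/(w + 2) + 2/w.
An antiderivative is F(w) = 2*log(w) - 3*log(w + 2).
Then F(5) - F(2) = (-3*log(7) + 2*log(5)) - (-log(16)) = -3*log(7) + 4*log(2) + 2*log(5).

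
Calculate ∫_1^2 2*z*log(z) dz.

-3/2 + log(16)

Integrate by parts once (u = ln z, dv = 2*z dz).
An antiderivative is F(z) = z**2*(2*log(z) - 1)/2.
Then F(2) - F(1) = (-2 + log(16)) - (-1/2) = -3/2 + log(16).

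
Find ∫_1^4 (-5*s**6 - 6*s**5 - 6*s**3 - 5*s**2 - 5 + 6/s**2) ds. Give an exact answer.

By the power rule, an antiderivative is F(s) = -5*s**7/7 - s**6 - 3*s**4/2 - 5*s**3/3 - 5*s - 6/s.
Then F(4) - F(1) = (-685063/42) - (-667/42) = -114066/7.

-114066/7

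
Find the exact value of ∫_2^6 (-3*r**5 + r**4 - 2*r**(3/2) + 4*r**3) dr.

-102336/5 - 144*sqrt(6)/5 + 16*sqrt(2)/5

By the power rule, an antiderivative is F(r) = -r**6/2 - 4*r**(5/2)/5 + r**5/5 + r**4.
Then F(6) - F(2) = (-102384/5 - 144*sqrt(6)/5) - (-48/5 - 16*sqrt(2)/5) = -102336/5 - 144*sqrt(6)/5 + 16*sqrt(2)/5.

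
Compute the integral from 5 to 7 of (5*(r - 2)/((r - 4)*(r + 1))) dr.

Factor the denominator: r**2 - 3*r - 4 = (r + 1)(r - 4).
Partial fractions: 5*(r - 2)/((r - 4)*(r + 1)) = 3/(r + 1) + 2/(r - 4).
An antiderivative is F(r) = 2*log(r - 4) + 3*log(r + 1).
Then F(7) - F(5) = (2*log(3) + 9*log(2)) - (3*log(2) + 3*log(3)) = log(64/3).

log(64/3)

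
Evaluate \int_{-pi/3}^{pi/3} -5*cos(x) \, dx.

An antiderivative is F(x) = -5*sin(x).
Then F(pi/3) - F(-pi/3) = (-5*sqrt(3)/2) - (5*sqrt(3)/2) = -5*sqrt(3).

-5*sqrt(3)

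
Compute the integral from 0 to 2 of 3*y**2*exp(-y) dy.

Integrate by parts twice (u = y^2, dv = 3*exp(-y) dy).
An antiderivative is F(y) = (-3*y**2 - 6*y - 6)*exp(-y).
Then F(2) - F(0) = (-30*exp(-2)) - (-6) = 6 - 30*exp(-2).

6 - 30*exp(-2)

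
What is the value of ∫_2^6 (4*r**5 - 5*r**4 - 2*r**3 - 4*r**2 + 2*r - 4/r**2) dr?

By the power rule, an antiderivative is F(r) = 2*r**6/3 - r**5 - r**4/2 - 4*r**3/3 + r**2 + 4/r.
Then F(6) - F(2) = (67286/3) - (-2) = 67292/3.

67292/3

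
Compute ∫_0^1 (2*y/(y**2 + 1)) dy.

Let u = y**2 + 1, so du = 2*y dy. When y = 0, u = 1; when y = 1, u = 2.
The integral becomes ∫ 1/u du from 1 to 2, with antiderivative log(u).
Back in y: F(y) = log(y**2 + 1).
Then F(1) - F(0) = (log(2)) - (0) = log(2).

log(2)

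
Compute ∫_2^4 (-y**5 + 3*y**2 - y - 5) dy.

By the power rule, an antiderivative is F(y) = -y**6/6 + y**3 - y**2/2 - 5*y.
Then F(4) - F(2) = (-1940/3) - (-44/3) = -632.

-632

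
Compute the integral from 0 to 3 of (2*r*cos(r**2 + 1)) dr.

-sin(1) + sin(10)

Let u = r**2 + 1, so du = 2*r dr. When r = 0, u = 1; when r = 3, u = 10.
The integral becomes ∫ cos(u) du from 1 to 10, with antiderivative sin(u).
Back in r: F(r) = sin(r**2 + 1).
Then F(3) - F(0) = (sin(10)) - (sin(1)) = -sin(1) + sin(10).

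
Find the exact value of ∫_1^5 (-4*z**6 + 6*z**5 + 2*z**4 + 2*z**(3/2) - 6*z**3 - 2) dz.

-1004972/35 + 20*sqrt(5)

By the power rule, an antiderivative is F(z) = -4*z**7/7 + z**6 + 4*z**(5/2)/5 + 2*z**5/5 - 3*z**4/2 - 2*z.
Then F(5) - F(1) = (-402015/14 + 20*sqrt(5)) - (-131/70) = -1004972/35 + 20*sqrt(5).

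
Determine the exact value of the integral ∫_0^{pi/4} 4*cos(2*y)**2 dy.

Use the identity cos^2(2*y) = (1 + cos(4*y))/2.
An antiderivative is F(y) = 2*y + sin(4*y)/2.
Then F(pi/4) - F(0) = (pi/2) - (0) = pi/2.

pi/2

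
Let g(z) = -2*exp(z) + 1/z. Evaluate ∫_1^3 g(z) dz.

An antiderivative is F(z) = -2*exp(z) + log(z).
Then F(3) - F(1) = (-2*exp(3) + log(3)) - (-2*exp(1)) = -2*exp(3) + log(3) + 2*exp(1).

-2*exp(3) + log(3) + 2*exp(1)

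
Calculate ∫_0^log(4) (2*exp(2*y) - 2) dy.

15 - log(16)

An antiderivative is F(y) = exp(2*y) - 2*y.
Then F(log(4)) - F(0) = (16 - 4*log(2)) - (1) = 15 - log(16).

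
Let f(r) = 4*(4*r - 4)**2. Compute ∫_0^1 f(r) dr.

Let u = 4*r - 4, so du = 4 dr. When r = 0, u = -4; when r = 1, u = 0.
The integral becomes ∫ u**2 du from -4 to 0, with antiderivative u**3/3.
Back in r: F(r) = (4*r - 4)**3/3.
Then F(1) - F(0) = (0) - (-64/3) = 64/3.

64/3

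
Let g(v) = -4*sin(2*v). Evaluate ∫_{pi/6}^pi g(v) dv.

1

An antiderivative is F(v) = 2*cos(2*v).
Then F(pi) - F(pi/6) = (2) - (1) = 1.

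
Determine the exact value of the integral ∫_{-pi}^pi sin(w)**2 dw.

Use the identity sin^2(w) = (1 - cos(2*w))/2.
An antiderivative is F(w) = w/2 - sin(2*w)/4.
Then F(pi) - F(-pi) = (pi/2) - (-pi/2) = pi.

pi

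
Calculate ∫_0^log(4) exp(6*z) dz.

Let u = exp(z), so du = exp(z) dz. When z = 0, u = 1; when z = log(4), u = 4.
The integral becomes ∫ u**5 du from 1 to 4, with antiderivative u**6/6.
Back in z: F(z) = exp(6*z)/6.
Then F(log(4)) - F(0) = (2048/3) - (1/6) = 1365/2.

1365/2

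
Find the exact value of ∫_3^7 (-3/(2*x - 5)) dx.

An antiderivative is F(x) = -3*log(2*x - 5)/2.
Then F(7) - F(3) = (-log(27)) - (0) = -log(27).

-log(27)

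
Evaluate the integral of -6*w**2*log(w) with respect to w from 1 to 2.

14/3 - 16*log(2)

Integrate by parts once (u = ln w, dv = -6*w**2 dw).
An antiderivative is F(w) = -2*w**3*(3*log(w) - 1)/3.
Then F(2) - F(1) = (16/3 - 16*log(2)) - (2/3) = 14/3 - 16*log(2).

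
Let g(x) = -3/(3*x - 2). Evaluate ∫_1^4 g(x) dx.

An antiderivative is F(x) = -log(3*x - 2).
Then F(4) - F(1) = (-log(10)) - (0) = -log(10).

-log(10)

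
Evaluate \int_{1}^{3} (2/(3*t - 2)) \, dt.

An antiderivative is F(t) = 2*log(3*t - 2)/3.
Then F(3) - F(1) = (2*log(7)/3) - (0) = 2*log(7)/3.

2*log(7)/3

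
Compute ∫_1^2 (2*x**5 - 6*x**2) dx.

7

By the power rule, an antiderivative is F(x) = x**6/3 - 2*x**3.
Then F(2) - F(1) = (16/3) - (-5/3) = 7.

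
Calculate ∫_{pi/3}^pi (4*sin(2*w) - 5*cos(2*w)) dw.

-3 + 5*sqrt(3)/4

An antiderivative is F(w) = -5*sin(2*w)/2 - 2*cos(2*w).
Then F(pi) - F(pi/3) = (-2) - (1 - 5*sqrt(3)/4) = -3 + 5*sqrt(3)/4.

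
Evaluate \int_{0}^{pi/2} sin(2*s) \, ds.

An antiderivative is F(s) = -cos(2*s)/2.
Then F(pi/2) - F(0) = (1/2) - (-1/2) = 1.

1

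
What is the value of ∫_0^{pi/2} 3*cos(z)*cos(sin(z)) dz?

Let u = sin(z), so du = cos(z) dz. When z = 0, u = 0; when z = pi/2, u = 1.
The integral becomes 3·∫ cos(u) du from 0 to 1, with antiderivative 3*sin(u).
Back in z: F(z) = 3*sin(sin(z)).
Then F(pi/2) - F(0) = (3*sin(1)) - (0) = 3*sin(1).

3*sin(1)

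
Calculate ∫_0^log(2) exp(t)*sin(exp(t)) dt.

-cos(2) + cos(1)

Let u = exp(t), so du = exp(t) dt. When t = 0, u = 1; when t = log(2), u = 2.
The integral becomes ∫ sin(u) du from 1 to 2, with antiderivative -cos(u).
Back in t: F(t) = -cos(exp(t)).
Then F(log(2)) - F(0) = (-cos(2)) - (-cos(1)) = -cos(2) + cos(1).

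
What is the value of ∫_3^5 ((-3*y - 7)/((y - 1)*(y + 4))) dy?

log(7/36)

Factor the denominator: y**2 + 3*y - 4 = (y + 4)(y - 1).
Partial fractions: (-3*y - 7)/((y - 1)*(y + 4)) = -1/(y + 4) - 2/(y - 1).
An antiderivative is F(y) = -2*log(y - 1) - log(y + 4).
Then F(5) - F(3) = (-4*log(2) - 2*log(3)) - (-log(28)) = log(7/36).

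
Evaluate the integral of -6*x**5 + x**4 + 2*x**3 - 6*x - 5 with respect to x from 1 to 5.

-73896/5

By the power rule, an antiderivative is F(x) = -x**6 + x**5/5 + x**4/2 - 3*x**2 - 5*x.
Then F(5) - F(1) = (-29575/2) - (-83/10) = -73896/5.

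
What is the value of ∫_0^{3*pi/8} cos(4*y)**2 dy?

3*pi/16

Use the identity cos^2(4*y) = (1 + cos(8*y))/2.
An antiderivative is F(y) = y/2 + sin(8*y)/16.
Then F(3*pi/8) - F(0) = (3*pi/16) - (0) = 3*pi/16.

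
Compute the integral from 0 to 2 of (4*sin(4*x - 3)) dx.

Let u = 4*x - 3, so du = 4 dx. When x = 0, u = -3; when x = 2, u = 5.
The integral becomes ∫ sin(u) du from -3 to 5, with antiderivative -cos(u).
Back in x: F(x) = -cos(4*x - 3).
Then F(2) - F(0) = (-cos(5)) - (-cos(3)) = cos(3) - cos(5).

cos(3) - cos(5)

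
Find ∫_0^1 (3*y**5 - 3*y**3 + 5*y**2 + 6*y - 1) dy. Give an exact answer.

41/12

By the power rule, an antiderivative is F(y) = y**6/2 - 3*y**4/4 + 5*y**3/3 + 3*y**2 - y.
Then F(1) - F(0) = (41/12) - (0) = 41/12.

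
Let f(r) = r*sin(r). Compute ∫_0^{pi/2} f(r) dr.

Integrate by parts once (u = r, dv = sin(r) dr).
An antiderivative is F(r) = -r*cos(r) + sin(r).
Then F(pi/2) - F(0) = (1) - (0) = 1.

1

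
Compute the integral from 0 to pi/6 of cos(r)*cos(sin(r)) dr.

sin(1/2)

Let u = sin(r), so du = cos(r) dr. When r = 0, u = 0; when r = pi/6, u = 1/2.
The integral becomes ∫ cos(u) du from 0 to 1/2, with antiderivative sin(u).
Back in r: F(r) = sin(sin(r)).
Then F(pi/6) - F(0) = (sin(1/2)) - (0) = sin(1/2).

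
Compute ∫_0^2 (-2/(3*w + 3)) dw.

-2*log(3)/3

An antiderivative is F(w) = -2*log(3*w + 3)/3.
Then F(2) - F(0) = (-4*log(3)/3) - (-2*log(3)/3) = -2*log(3)/3.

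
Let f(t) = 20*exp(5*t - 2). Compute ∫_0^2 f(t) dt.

Let u = 5*t - 2, so du = 5 dt. When t = 0, u = -2; when t = 2, u = 8.
The integral becomes 4·∫ exp(u) du from -2 to 8, with antiderivative 4*exp(u).
Back in t: F(t) = 4*exp(5*t - 2).
Then F(2) - F(0) = (4*exp(8)) - (4*exp(-2)) = -(4 - 4*exp(10))*exp(-2).

-(4 - 4*exp(10))*exp(-2)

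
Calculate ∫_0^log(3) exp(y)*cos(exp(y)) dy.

Let u = exp(y), so du = exp(y) dy. When y = 0, u = 1; when y = log(3), u = 3.
The integral becomes ∫ cos(u) du from 1 to 3, with antiderivative sin(u).
Back in y: F(y) = sin(exp(y)).
Then F(log(3)) - F(0) = (sin(3)) - (sin(1)) = -sin(1) + sin(3).

-sin(1) + sin(3)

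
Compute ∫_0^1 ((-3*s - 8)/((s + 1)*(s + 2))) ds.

-7*log(2) + 2*log(3)

Factor the denominator: s**2 + 3*s + 2 = (s + 2)(s + 1).
Partial fractions: (-3*s - 8)/((s + 1)*(s + 2)) = 2/(s + 2) - 5/(s + 1).
An antiderivative is F(s) = -5*log(s + 1) + 2*log(s + 2).
Then F(1) - F(0) = (log(9/32)) - (log(4)) = -7*log(2) + 2*log(3).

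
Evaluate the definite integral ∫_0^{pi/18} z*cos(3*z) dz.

Integrate by parts once (u = z, dv = cos(3*z) dz).
An antiderivative is F(z) = z*sin(3*z)/3 + cos(3*z)/9.
Then F(pi/18) - F(0) = (pi/108 + sqrt(3)/18) - (1/9) = -1/9 + pi/108 + sqrt(3)/18.

-1/9 + pi/108 + sqrt(3)/18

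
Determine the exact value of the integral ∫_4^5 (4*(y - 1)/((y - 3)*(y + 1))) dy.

-2*log(5) + 2*log(3) + 4*log(2)

Factor the denominator: y**2 - 2*y - 3 = (y + 1)(y - 3).
Partial fractions: 4*(y - 1)/((y - 3)*(y + 1)) = 2/(y + 1) + 2/(y - 3).
An antiderivative is F(y) = 2*log(y - 3) + 2*log(y + 1).
Then F(5) - F(4) = (2*log(3) + 4*log(2)) - (log(25)) = -2*log(5) + 2*log(3) + 4*log(2).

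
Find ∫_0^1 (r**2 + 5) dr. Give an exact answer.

16/3

By the power rule, an antiderivative is F(r) = r**3/3 + 5*r.
Then F(1) - F(0) = (16/3) - (0) = 16/3.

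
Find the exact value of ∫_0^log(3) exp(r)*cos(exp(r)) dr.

-sin(1) + sin(3)

Let u = exp(r), so du = exp(r) dr. When r = 0, u = 1; when r = log(3), u = 3.
The integral becomes ∫ cos(u) du from 1 to 3, with antiderivative sin(u).
Back in r: F(r) = sin(exp(r)).
Then F(log(3)) - F(0) = (sin(3)) - (sin(1)) = -sin(1) + sin(3).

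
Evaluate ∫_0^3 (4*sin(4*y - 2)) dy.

cos(2) - cos(10)

Let u = 4*y - 2, so du = 4 dy. When y = 0, u = -2; when y = 3, u = 10.
The integral becomes ∫ sin(u) du from -2 to 10, with antiderivative -cos(u).
Back in y: F(y) = -cos(4*y - 2).
Then F(3) - F(0) = (-cos(10)) - (-cos(2)) = cos(2) - cos(10).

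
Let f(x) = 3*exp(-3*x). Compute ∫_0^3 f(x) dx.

1 - exp(-9)

An antiderivative is F(x) = -exp(-3*x).
Then F(3) - F(0) = (-exp(-9)) - (-1) = 1 - exp(-9).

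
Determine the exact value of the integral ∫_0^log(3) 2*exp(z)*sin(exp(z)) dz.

2*cos(1) - 2*cos(3)

Let u = exp(z), so du = exp(z) dz. When z = 0, u = 1; when z = log(3), u = 3.
The integral becomes 2·∫ sin(u) du from 1 to 3, with antiderivative -2*cos(u).
Back in z: F(z) = -2*cos(exp(z)).
Then F(log(3)) - F(0) = (-2*cos(3)) - (-2*cos(1)) = 2*cos(1) - 2*cos(3).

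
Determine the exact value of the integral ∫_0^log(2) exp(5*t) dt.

Let u = exp(t), so du = exp(t) dt. When t = 0, u = 1; when t = log(2), u = 2.
The integral becomes ∫ u**4 du from 1 to 2, with antiderivative u**5/5.
Back in t: F(t) = exp(5*t)/5.
Then F(log(2)) - F(0) = (32/5) - (1/5) = 31/5.

31/5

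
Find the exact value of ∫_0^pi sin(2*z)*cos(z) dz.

Use the identity sin(2*z)cos(z) = [sin(3*z) + sin(z)]/2.
An antiderivative is F(z) = -cos(z)/2 - cos(3*z)/6.
Then F(pi) - F(0) = (2/3) - (-2/3) = 4/3.

4/3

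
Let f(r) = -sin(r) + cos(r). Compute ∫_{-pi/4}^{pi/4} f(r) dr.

sqrt(2)

An antiderivative is F(r) = sin(r) + cos(r).
Then F(pi/4) - F(-pi/4) = (sqrt(2)) - (0) = sqrt(2).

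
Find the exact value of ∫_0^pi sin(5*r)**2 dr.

pi/2

Use the identity sin^2(5*r) = (1 - cos(10*r))/2.
An antiderivative is F(r) = r/2 - sin(10*r)/20.
Then F(pi) - F(0) = (pi/2) - (0) = pi/2.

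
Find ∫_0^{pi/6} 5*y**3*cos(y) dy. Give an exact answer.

-15*sqrt(3) - 5*pi/2 + 5*pi**3/432 + 5*sqrt(3)*pi**2/24 + 30

Integrate by parts 3 times (u = y^3, dv = 5*cos(y) dy).
An antiderivative is F(y) = 5*y**3*sin(y) + 15*y**2*cos(y) - 30*y*sin(y) - 30*cos(y).
Then F(pi/6) - F(0) = (-15*sqrt(3) - 5*pi/2 + 5*pi**3/432 + 5*sqrt(3)*pi**2/24) - (-30) = -15*sqrt(3) - 5*pi/2 + 5*pi**3/432 + 5*sqrt(3)*pi**2/24 + 30.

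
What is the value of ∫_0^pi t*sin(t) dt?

Integrate by parts once (u = t, dv = sin(t) dt).
An antiderivative is F(t) = -t*cos(t) + sin(t).
Then F(pi) - F(0) = (pi) - (0) = pi.

pi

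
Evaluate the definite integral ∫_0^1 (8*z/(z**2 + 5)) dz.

-4*log(5) + 4*log(2) + 4*log(3)

Let u = z**2 + 5, so du = 2*z dz. When z = 0, u = 5; when z = 1, u = 6.
The integral becomes 4·∫ 1/u du from 5 to 6, with antiderivative 4*log(u).
Back in z: F(z) = 4*log(z**2 + 5).
Then F(1) - F(0) = (4*log(2) + 4*log(3)) - (4*log(5)) = -4*log(5) + 4*log(2) + 4*log(3).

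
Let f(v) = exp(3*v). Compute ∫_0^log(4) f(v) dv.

Let u = exp(v), so du = exp(v) dv. When v = 0, u = 1; when v = log(4), u = 4.
The integral becomes ∫ u**2 du from 1 to 4, with antiderivative u**3/3.
Back in v: F(v) = exp(3*v)/3.
Then F(log(4)) - F(0) = (64/3) - (1/3) = 21.

21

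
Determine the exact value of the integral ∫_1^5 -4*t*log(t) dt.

Integrate by parts once (u = ln t, dv = -4*t dt).
An antiderivative is F(t) = -t**2*(2*log(t) - 1).
Then F(5) - F(1) = (25 - 50*log(5)) - (1) = 24 - 50*log(5).

24 - 50*log(5)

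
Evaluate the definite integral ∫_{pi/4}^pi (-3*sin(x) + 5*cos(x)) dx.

An antiderivative is F(x) = 5*sin(x) + 3*cos(x).
Then F(pi) - F(pi/4) = (-3) - (4*sqrt(2)) = -4*sqrt(2) - 3.

-4*sqrt(2) - 3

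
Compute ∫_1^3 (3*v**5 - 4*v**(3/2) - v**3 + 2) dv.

By the power rule, an antiderivative is F(v) = v**6/2 - 8*v**(5/2)/5 - v**4/4 + 2*v.
Then F(3) - F(1) = (1401/4 - 72*sqrt(3)/5) - (13/20) = 1748/5 - 72*sqrt(3)/5.

1748/5 - 72*sqrt(3)/5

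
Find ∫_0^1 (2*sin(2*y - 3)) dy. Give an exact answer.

cos(3) - cos(1)

Let u = 2*y - 3, so du = 2 dy. When y = 0, u = -3; when y = 1, u = -1.
The integral becomes ∫ sin(u) du from -3 to -1, with antiderivative -cos(u).
Back in y: F(y) = -cos(2*y - 3).
Then F(1) - F(0) = (-cos(1)) - (-cos(3)) = cos(3) - cos(1).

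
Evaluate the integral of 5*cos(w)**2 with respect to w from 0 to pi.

5*pi/2

Use the identity cos^2(w) = (1 + cos(2*w))/2.
An antiderivative is F(w) = 5*w/2 + 5*sin(2*w)/4.
Then F(pi) - F(0) = (5*pi/2) - (0) = 5*pi/2.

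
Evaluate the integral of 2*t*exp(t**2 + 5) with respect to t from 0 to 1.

Let u = t**2 + 5, so du = 2*t dt. When t = 0, u = 5; when t = 1, u = 6.
The integral becomes ∫ exp(u) du from 5 to 6, with antiderivative exp(u).
Back in t: F(t) = exp(t**2 + 5).
Then F(1) - F(0) = (exp(6)) - (exp(5)) = -exp(5) + exp(6).

-exp(5) + exp(6)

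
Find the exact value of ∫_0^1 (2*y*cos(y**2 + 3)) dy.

Let u = y**2 + 3, so du = 2*y dy. When y = 0, u = 3; when y = 1, u = 4.
The integral becomes ∫ cos(u) du from 3 to 4, with antiderivative sin(u).
Back in y: F(y) = sin(y**2 + 3).
Then F(1) - F(0) = (sin(4)) - (sin(3)) = sin(4) - sin(3).

sin(4) - sin(3)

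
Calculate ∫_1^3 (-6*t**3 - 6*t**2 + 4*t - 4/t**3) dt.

By the power rule, an antiderivative is F(t) = -3*t**4/2 - 2*t**3 + 2*t**2 + 2/t**2.
Then F(3) - F(1) = (-2831/18) - (1/2) = -1420/9.

-1420/9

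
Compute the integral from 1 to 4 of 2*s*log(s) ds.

Integrate by parts once (u = ln s, dv = 2*s ds).
An antiderivative is F(s) = s**2*(2*log(s) - 1)/2.
Then F(4) - F(1) = (-8 + 32*log(2)) - (-1/2) = -15/2 + 32*log(2).

-15/2 + 32*log(2)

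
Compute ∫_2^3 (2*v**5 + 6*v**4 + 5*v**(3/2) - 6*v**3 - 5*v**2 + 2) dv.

-8*sqrt(2) + 18*sqrt(3) + 3477/10

By the power rule, an antiderivative is F(v) = v**6/3 + 2*v**(5/2) + 6*v**5/5 - 3*v**4/2 - 5*v**3/3 + 2*v.
Then F(3) - F(2) = (18*sqrt(3) + 3741/10) - (8*sqrt(2) + 132/5) = -8*sqrt(2) + 18*sqrt(3) + 3477/10.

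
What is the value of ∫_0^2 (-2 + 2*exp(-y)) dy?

An antiderivative is F(y) = -2*y - 2*exp(-y).
Then F(2) - F(0) = (-4 - 2*exp(-2)) - (-2) = -2 - 2*exp(-2).

-2 - 2*exp(-2)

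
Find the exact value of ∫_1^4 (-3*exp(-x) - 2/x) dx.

-4*log(2) - 3*exp(-1) + 3*exp(-4)

An antiderivative is F(x) = -2*log(x) + 3*exp(-x).
Then F(4) - F(1) = (-4*log(2) + 3*exp(-4)) - (3*exp(-1)) = -4*log(2) - 3*exp(-1) + 3*exp(-4).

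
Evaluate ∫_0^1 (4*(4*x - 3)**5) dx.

Let u = 4*x - 3, so du = 4 dx. When x = 0, u = -3; when x = 1, u = 1.
The integral becomes ∫ u**5 du from -3 to 1, with antiderivative u**6/6.
Back in x: F(x) = (4*x - 3)**6/6.
Then F(1) - F(0) = (1/6) - (243/2) = -364/3.

-364/3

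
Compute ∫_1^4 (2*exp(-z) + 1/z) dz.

(-2 + 2*exp(3) + log(4**exp(4)))*exp(-4)

An antiderivative is F(z) = log(z) - 2*exp(-z).
Then F(4) - F(1) = ((-2 + log(4**exp(4)))*exp(-4)) - (-2*exp(-1)) = (-2 + 2*exp(3) + log(4**exp(4)))*exp(-4).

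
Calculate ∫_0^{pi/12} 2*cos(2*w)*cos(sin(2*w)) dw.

sin(1/2)

Let u = sin(2*w), so du = 2*cos(2*w) dw. When w = 0, u = 0; when w = pi/12, u = 1/2.
The integral becomes ∫ cos(u) du from 0 to 1/2, with antiderivative sin(u).
Back in w: F(w) = sin(sin(2*w)).
Then F(pi/12) - F(0) = (sin(1/2)) - (0) = sin(1/2).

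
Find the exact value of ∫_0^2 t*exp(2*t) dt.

Integrate by parts once (u = t, dv = exp(2*t) dt).
An antiderivative is F(t) = (2*t - 1)*exp(2*t)/4.
Then F(2) - F(0) = (3*exp(4)/4) - (-1/4) = 1/4 + 3*exp(4)/4.

1/4 + 3*exp(4)/4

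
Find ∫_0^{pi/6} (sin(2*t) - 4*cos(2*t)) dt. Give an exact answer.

1/4 - sqrt(3)

An antiderivative is F(t) = -2*sin(2*t) - cos(2*t)/2.
Then F(pi/6) - F(0) = (-sqrt(3) - 1/4) - (-1/2) = 1/4 - sqrt(3).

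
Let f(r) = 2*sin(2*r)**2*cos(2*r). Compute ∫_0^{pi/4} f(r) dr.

1/3

Let u = sin(2*r), so du = 2*cos(2*r) dr. When r = 0, u = 0; when r = pi/4, u = 1.
The integral becomes ∫ u**2 du from 0 to 1, with antiderivative u**3/3.
Back in r: F(r) = sin(2*r)**3/3.
Then F(pi/4) - F(0) = (1/3) - (0) = 1/3.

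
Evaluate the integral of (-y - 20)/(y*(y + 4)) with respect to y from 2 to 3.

Factor the denominator: y**2 + 4*y = (y + 4)y.
Partial fractions: (-y - 20)/(y*(y + 4)) = 4/(y + 4) - 5/y.
An antiderivative is F(y) = -5*log(y) + 4*log(y + 4).
Then F(3) - F(2) = (-5*log(3) + 4*log(7)) - (log(81/2)) = -9*log(3) + log(2) + 4*log(7).

-9*log(3) + log(2) + 4*log(7)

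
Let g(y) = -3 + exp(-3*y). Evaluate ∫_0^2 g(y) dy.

An antiderivative is F(y) = -3*y - exp(-3*y)/3.
Then F(2) - F(0) = (-6 - exp(-6)/3) - (-1/3) = -17/3 - exp(-6)/3.

-17/3 - exp(-6)/3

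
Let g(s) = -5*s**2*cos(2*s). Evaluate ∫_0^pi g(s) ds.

Integrate by parts twice (u = s^2, dv = -5*cos(2*s) ds).
An antiderivative is F(s) = -5*s**2*sin(2*s)/2 - 5*s*cos(2*s)/2 + 5*sin(2*s)/4.
Then F(pi) - F(0) = (-5*pi/2) - (0) = -5*pi/2.

-5*pi/2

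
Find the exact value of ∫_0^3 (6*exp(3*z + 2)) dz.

-2*(1 - exp(9))*exp(2)

Let u = 3*z + 2, so du = 3 dz. When z = 0, u = 2; when z = 3, u = 11.
The integral becomes 2·∫ exp(u) du from 2 to 11, with antiderivative 2*exp(u).
Back in z: F(z) = 2*exp(3*z + 2).
Then F(3) - F(0) = (2*exp(11)) - (2*exp(2)) = -2*(1 - exp(9))*exp(2).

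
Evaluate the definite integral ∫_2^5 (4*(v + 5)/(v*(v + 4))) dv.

Factor the denominator: v**2 + 4*v = (v + 4)v.
Partial fractions: 4*(v + 5)/(v*(v + 4)) = -1/(v + 4) + 5/v.
An antiderivative is F(v) = 5*log(v) - log(v + 4).
Then F(5) - F(2) = (-2*log(3) + 5*log(5)) - (log(16/3)) = -4*log(2) - log(3) + 5*log(5).

-4*log(2) - log(3) + 5*log(5)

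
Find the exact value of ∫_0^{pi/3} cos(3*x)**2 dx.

Use the identity cos^2(3*x) = (1 + cos(6*x))/2.
An antiderivative is F(x) = x/2 + sin(6*x)/12.
Then F(pi/3) - F(0) = (pi/6) - (0) = pi/6.

pi/6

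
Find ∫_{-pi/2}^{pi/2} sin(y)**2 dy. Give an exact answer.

Use the identity sin^2(y) = (1 - cos(2*y))/2.
An antiderivative is F(y) = y/2 - sin(2*y)/4.
Then F(pi/2) - F(-pi/2) = (pi/4) - (-pi/4) = pi/2.

pi/2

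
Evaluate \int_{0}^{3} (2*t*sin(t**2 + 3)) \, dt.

cos(3) - cos(12)

Let u = t**2 + 3, so du = 2*t dt. When t = 0, u = 3; when t = 3, u = 12.
The integral becomes ∫ sin(u) du from 3 to 12, with antiderivative -cos(u).
Back in t: F(t) = -cos(t**2 + 3).
Then F(3) - F(0) = (-cos(12)) - (-cos(3)) = cos(3) - cos(12).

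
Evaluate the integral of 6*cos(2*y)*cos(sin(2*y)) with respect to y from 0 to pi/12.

3*sin(1/2)

Let u = sin(2*y), so du = 2*cos(2*y) dy. When y = 0, u = 0; when y = pi/12, u = 1/2.
The integral becomes 3·∫ cos(u) du from 0 to 1/2, with antiderivative 3*sin(u).
Back in y: F(y) = 3*sin(sin(2*y)).
Then F(pi/12) - F(0) = (3*sin(1/2)) - (0) = 3*sin(1/2).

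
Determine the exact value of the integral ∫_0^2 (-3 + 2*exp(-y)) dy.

An antiderivative is F(y) = -3*y - 2*exp(-y).
Then F(2) - F(0) = (-6 - 2*exp(-2)) - (-2) = -4 - 2*exp(-2).

-4 - 2*exp(-2)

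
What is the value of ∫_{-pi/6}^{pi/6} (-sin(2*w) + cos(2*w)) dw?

sqrt(3)/2

An antiderivative is F(w) = sin(2*w)/2 + cos(2*w)/2.
Then F(pi/6) - F(-pi/6) = (1/4 + sqrt(3)/4) - (1/4 - sqrt(3)/4) = sqrt(3)/2.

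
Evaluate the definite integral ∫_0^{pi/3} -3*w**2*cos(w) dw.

-pi - sqrt(3)*pi**2/6 + 3*sqrt(3)

Integrate by parts twice (u = w^2, dv = -3*cos(w) dw).
An antiderivative is F(w) = -3*w**2*sin(w) - 6*w*cos(w) + 6*sin(w).
Then F(pi/3) - F(0) = (-pi - sqrt(3)*pi**2/6 + 3*sqrt(3)) - (0) = -pi - sqrt(3)*pi**2/6 + 3*sqrt(3).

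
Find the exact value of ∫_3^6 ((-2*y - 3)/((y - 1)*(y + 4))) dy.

log(7/25)

Factor the denominator: y**2 + 3*y - 4 = (y + 4)(y - 1).
Partial fractions: (-2*y - 3)/((y - 1)*(y + 4)) = -1/(y + 4) - 1/(y - 1).
An antiderivative is F(y) = -log(y - 1) - log(y + 4).
Then F(6) - F(3) = (-log(50)) - (-log(14)) = log(7/25).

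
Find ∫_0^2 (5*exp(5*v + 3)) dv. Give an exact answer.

-exp(3) + exp(13)

Let u = 5*v + 3, so du = 5 dv. When v = 0, u = 3; when v = 2, u = 13.
The integral becomes ∫ exp(u) du from 3 to 13, with antiderivative exp(u).
Back in v: F(v) = exp(5*v + 3).
Then F(2) - F(0) = (exp(13)) - (exp(3)) = -exp(3) + exp(13).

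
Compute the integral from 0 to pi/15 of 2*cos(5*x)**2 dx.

sqrt(3)/20 + pi/15

Use the identity cos^2(5*x) = (1 + cos(10*x))/2.
An antiderivative is F(x) = x + sin(10*x)/10.
Then F(pi/15) - F(0) = (sqrt(3)/20 + pi/15) - (0) = sqrt(3)/20 + pi/15.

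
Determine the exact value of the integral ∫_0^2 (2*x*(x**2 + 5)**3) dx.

Let u = x**2 + 5, so du = 2*x dx. When x = 0, u = 5; when x = 2, u = 9.
The integral becomes ∫ u**3 du from 5 to 9, with antiderivative u**4/4.
Back in x: F(x) = (x**2 + 5)**4/4.
Then F(2) - F(0) = (6561/4) - (625/4) = 1484.

1484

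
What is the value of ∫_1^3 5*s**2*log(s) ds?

Integrate by parts once (u = ln s, dv = 5*s**2 ds).
An antiderivative is F(s) = 5*s**3*(3*log(s) - 1)/9.
Then F(3) - F(1) = (-15 + 45*log(3)) - (-5/9) = -130/9 + 45*log(3).

-130/9 + 45*log(3)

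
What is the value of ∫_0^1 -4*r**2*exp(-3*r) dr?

-8/27 + 68*exp(-3)/27

Integrate by parts twice (u = r^2, dv = -4*exp(-3*r) dr).
An antiderivative is F(r) = (36*r**2 + 24*r + 8)*exp(-3*r)/27.
Then F(1) - F(0) = (68*exp(-3)/27) - (8/27) = -8/27 + 68*exp(-3)/27.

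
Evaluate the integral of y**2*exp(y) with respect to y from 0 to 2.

-2 + 2*exp(2)

Integrate by parts twice (u = y^2, dv = exp(y) dy).
An antiderivative is F(y) = (y**2 - 2*y + 2)*exp(y).
Then F(2) - F(0) = (2*exp(2)) - (2) = -2 + 2*exp(2).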